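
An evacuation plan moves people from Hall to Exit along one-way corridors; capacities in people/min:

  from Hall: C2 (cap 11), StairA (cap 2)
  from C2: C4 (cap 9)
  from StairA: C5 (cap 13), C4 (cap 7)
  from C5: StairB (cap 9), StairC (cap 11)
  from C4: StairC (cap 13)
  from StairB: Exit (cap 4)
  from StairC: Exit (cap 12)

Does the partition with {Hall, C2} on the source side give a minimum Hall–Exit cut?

Yes — it is a minimum cut (capacity 11).

Given cut capacity: 2 + 9 = 11.
Augment Hall→C2→C4→StairC→Exit: bottleneck 9, flow now 9.
Augment Hall→StairA→C5→StairB→Exit: bottleneck 2, flow now 11.
No augmenting path remains; maximum flow = 11.
Cut capacity 11 equals the max flow, so it is a minimum cut.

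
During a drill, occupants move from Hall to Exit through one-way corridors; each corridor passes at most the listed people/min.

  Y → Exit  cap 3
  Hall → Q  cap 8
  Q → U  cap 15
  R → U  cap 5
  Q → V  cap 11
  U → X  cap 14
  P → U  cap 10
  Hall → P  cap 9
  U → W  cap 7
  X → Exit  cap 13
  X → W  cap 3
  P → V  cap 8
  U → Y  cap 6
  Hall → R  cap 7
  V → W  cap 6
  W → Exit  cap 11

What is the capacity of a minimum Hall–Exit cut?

Augment Hall→P→U→W→Exit: bottleneck 7, flow now 7.
Augment Hall→P→U→X→Exit: bottleneck 2, flow now 9.
Augment Hall→Q→U→X→Exit: bottleneck 8, flow now 17.
Augment Hall→R→U→X→Exit: bottleneck 3, flow now 20.
Augment Hall→R→U→Y→Exit: bottleneck 2, flow now 22.
No augmenting path remains; maximum flow = 22.
By max-flow min-cut, the minimum cut capacity equals the max flow.
In the residual graph, reachable from Hall: {Hall, R}.
Min-cut edges: Hall→P (9), Hall→Q (8), R→U (5); capacity 9 + 8 + 5 = 22.

22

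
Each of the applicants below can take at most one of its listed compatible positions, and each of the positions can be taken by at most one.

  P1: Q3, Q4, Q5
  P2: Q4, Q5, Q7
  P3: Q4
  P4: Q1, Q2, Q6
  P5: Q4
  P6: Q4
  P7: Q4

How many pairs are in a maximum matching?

4

Unit-capacity flow: source→left, listed edges, right→sink; max matching = max flow.
Augmenting path P1→Q3 (+1); matched 1.
Augmenting path P2→Q4 (+1); matched 2.
Augmenting path P4→Q1 (+1); matched 3.
Augmenting path P3→Q4→P2→Q5 (+1); matched 4.
No augmenting path remains; maximum matching = 4.
König certificate: {P1, P2, P4, Q4} is a vertex cover of size 4 (every listed pair touches it), so no matching can be larger.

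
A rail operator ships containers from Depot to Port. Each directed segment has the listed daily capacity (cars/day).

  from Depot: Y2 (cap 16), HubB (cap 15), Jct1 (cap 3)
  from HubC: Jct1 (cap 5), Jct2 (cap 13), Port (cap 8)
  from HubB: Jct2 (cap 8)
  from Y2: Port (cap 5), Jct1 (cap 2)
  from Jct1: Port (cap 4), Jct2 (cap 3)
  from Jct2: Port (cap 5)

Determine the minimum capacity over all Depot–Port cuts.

14

Augment Depot→Y2→Port: bottleneck 5, flow now 5.
Augment Depot→Jct1→Port: bottleneck 3, flow now 8.
Augment Depot→HubB→Jct2→Port: bottleneck 5, flow now 13.
Augment Depot→Y2→Jct1→Port: bottleneck 1, flow now 14.
No augmenting path remains; maximum flow = 14.
By max-flow min-cut, the minimum cut capacity equals the max flow.
In the residual graph, reachable from Depot: {Depot, HubB, Y2, Jct1, Jct2}.
Min-cut edges: Y2→Port (5), Jct1→Port (4), Jct2→Port (5); capacity 5 + 4 + 5 = 14.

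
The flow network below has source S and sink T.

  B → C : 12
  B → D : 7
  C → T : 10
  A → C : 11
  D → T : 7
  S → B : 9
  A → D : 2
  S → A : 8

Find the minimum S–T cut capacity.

Augment S→A→C→T: bottleneck 8, flow now 8.
Augment S→B→C→T: bottleneck 2, flow now 10.
Augment S→B→D→T: bottleneck 7, flow now 17.
No augmenting path remains; maximum flow = 17.
By max-flow min-cut, the minimum cut capacity equals the max flow.
In the residual graph, reachable from S: {S}.
Min-cut edges: S→A (8), S→B (9); capacity 8 + 9 = 17.

17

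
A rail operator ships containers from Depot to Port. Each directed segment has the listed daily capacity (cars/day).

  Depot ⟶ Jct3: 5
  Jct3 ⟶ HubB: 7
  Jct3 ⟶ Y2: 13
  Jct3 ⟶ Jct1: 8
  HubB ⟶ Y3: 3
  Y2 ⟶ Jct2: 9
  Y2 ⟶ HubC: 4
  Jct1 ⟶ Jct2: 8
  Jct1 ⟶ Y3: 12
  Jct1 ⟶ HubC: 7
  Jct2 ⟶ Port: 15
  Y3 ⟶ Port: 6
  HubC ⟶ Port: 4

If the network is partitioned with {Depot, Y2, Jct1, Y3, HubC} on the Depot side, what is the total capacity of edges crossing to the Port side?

Edges leaving {Depot, Y2, Jct1, Y3, HubC}: Depot→Jct3 (5), Y2→Jct2 (9), Jct1→Jct2 (8), Y3→Port (6), HubC→Port (4).
Cut capacity = 5 + 9 + 8 + 6 + 4 = 32.

32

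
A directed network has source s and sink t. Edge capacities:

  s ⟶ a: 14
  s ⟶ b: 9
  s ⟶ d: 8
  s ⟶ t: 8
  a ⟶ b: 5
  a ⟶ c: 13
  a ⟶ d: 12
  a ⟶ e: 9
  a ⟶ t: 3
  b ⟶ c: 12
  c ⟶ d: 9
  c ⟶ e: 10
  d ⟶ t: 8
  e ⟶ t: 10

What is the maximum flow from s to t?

29

Augment s→t: bottleneck 8, flow now 8.
Augment s→a→t: bottleneck 3, flow now 11.
Augment s→d→t: bottleneck 8, flow now 19.
Augment s→a→e→t: bottleneck 9, flow now 28.
Augment s→a→c→e→t: bottleneck 1, flow now 29.
No augmenting path remains; maximum flow = 29.
In the residual graph, reachable from s: {s, a, b, c, d, e}.
Min-cut edges: s→t (8), a→t (3), d→t (8), e→t (10); capacity 8 + 3 + 8 + 10 = 29.
This cut is saturated, so no flow can exceed 29.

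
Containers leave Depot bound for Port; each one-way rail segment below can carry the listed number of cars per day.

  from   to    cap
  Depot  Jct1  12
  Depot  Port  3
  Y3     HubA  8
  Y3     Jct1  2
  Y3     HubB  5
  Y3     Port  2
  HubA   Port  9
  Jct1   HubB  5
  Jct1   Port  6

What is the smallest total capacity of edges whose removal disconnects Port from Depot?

9

Augment Depot→Port: bottleneck 3, flow now 3.
Augment Depot→Jct1→Port: bottleneck 6, flow now 9.
No augmenting path remains; maximum flow = 9.
By max-flow min-cut, the minimum cut capacity equals the max flow.
In the residual graph, reachable from Depot: {Depot, Jct1, HubB}.
Min-cut edges: Depot→Port (3), Jct1→Port (6); capacity 3 + 6 = 9.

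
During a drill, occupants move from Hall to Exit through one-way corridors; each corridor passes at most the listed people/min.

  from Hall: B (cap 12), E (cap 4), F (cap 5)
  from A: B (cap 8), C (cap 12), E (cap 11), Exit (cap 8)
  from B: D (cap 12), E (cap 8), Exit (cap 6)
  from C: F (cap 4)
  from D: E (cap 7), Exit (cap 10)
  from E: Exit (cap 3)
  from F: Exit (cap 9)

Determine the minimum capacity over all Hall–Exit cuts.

Augment Hall→B→Exit: bottleneck 6, flow now 6.
Augment Hall→E→Exit: bottleneck 3, flow now 9.
Augment Hall→F→Exit: bottleneck 5, flow now 14.
Augment Hall→B→D→Exit: bottleneck 6, flow now 20.
No augmenting path remains; maximum flow = 20.
By max-flow min-cut, the minimum cut capacity equals the max flow.
In the residual graph, reachable from Hall: {Hall, E}.
Min-cut edges: Hall→B (12), Hall→F (5), E→Exit (3); capacity 12 + 5 + 3 = 20.

20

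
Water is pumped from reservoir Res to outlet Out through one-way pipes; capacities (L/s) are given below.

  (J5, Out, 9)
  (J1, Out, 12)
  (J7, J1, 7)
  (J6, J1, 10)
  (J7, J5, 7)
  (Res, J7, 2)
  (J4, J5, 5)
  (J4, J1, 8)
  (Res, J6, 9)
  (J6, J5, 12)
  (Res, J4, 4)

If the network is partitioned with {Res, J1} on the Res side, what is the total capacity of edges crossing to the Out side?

Edges leaving {Res, J1}: Res→J6 (9), Res→J7 (2), Res→J4 (4), J1→Out (12).
Cut capacity = 9 + 2 + 4 + 12 = 27.

27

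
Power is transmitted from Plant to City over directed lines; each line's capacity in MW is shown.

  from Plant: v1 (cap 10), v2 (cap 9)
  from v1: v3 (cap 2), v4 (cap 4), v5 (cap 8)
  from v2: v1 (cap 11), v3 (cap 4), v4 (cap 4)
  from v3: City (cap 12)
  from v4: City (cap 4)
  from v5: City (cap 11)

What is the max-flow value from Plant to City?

18

Augment Plant→v1→v3→City: bottleneck 2, flow now 2.
Augment Plant→v1→v4→City: bottleneck 4, flow now 6.
Augment Plant→v1→v5→City: bottleneck 4, flow now 10.
Augment Plant→v2→v3→City: bottleneck 4, flow now 14.
Augment Plant→v2→v1→v5→City: bottleneck 4, flow now 18.
No augmenting path remains; maximum flow = 18.
In the residual graph, reachable from Plant: {Plant, v1, v2, v4}.
Min-cut edges: v1→v3 (2), v1→v5 (8), v2→v3 (4), v4→City (4); capacity 2 + 8 + 4 + 4 = 18.
This cut is saturated, so no flow can exceed 18.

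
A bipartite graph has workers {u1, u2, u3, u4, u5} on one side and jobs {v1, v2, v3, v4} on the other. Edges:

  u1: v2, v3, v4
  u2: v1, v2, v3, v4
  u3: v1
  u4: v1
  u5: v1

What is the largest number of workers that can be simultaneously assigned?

Unit-capacity flow: source→left, listed edges, right→sink; max matching = max flow.
Augmenting path u1→v2 (+1); matched 1.
Augmenting path u2→v1 (+1); matched 2.
Augmenting path u3→v1→u2→v3 (+1); matched 3.
No augmenting path remains; maximum matching = 3.
König certificate: {u1, u2, v1} is a vertex cover of size 3 (every listed pair touches it), so no matching can be larger.

3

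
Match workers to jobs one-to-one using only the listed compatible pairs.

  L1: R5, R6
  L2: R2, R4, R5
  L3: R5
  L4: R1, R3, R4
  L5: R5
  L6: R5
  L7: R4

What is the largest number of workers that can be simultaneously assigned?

Unit-capacity flow: source→left, listed edges, right→sink; max matching = max flow.
Augmenting path L1→R5 (+1); matched 1.
Augmenting path L2→R2 (+1); matched 2.
Augmenting path L4→R1 (+1); matched 3.
Augmenting path L7→R4 (+1); matched 4.
Augmenting path L3→R5→L1→R6 (+1); matched 5.
No augmenting path remains; maximum matching = 5.
König certificate: {L1, L2, L4, L7, R5} is a vertex cover of size 5 (every listed pair touches it), so no matching can be larger.

5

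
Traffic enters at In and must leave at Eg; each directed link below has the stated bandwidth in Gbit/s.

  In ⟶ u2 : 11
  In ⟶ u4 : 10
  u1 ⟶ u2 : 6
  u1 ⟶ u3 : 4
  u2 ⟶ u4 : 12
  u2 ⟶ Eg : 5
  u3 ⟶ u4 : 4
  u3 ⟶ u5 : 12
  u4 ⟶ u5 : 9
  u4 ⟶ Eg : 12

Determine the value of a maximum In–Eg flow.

Augment In→u2→Eg: bottleneck 5, flow now 5.
Augment In→u4→Eg: bottleneck 10, flow now 15.
Augment In→u2→u4→Eg: bottleneck 2, flow now 17.
No augmenting path remains; maximum flow = 17.
In the residual graph, reachable from In: {In, u2, u4, u5}.
Min-cut edges: u2→Eg (5), u4→Eg (12); capacity 5 + 12 = 17.
This cut is saturated, so no flow can exceed 17.

17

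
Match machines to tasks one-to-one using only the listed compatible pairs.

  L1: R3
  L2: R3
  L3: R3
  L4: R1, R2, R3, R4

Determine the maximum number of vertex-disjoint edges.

2

Unit-capacity flow: source→left, listed edges, right→sink; max matching = max flow.
Augmenting path L1→R3 (+1); matched 1.
Augmenting path L4→R1 (+1); matched 2.
No augmenting path remains; maximum matching = 2.
König certificate: {L4, R3} is a vertex cover of size 2 (every listed pair touches it), so no matching can be larger.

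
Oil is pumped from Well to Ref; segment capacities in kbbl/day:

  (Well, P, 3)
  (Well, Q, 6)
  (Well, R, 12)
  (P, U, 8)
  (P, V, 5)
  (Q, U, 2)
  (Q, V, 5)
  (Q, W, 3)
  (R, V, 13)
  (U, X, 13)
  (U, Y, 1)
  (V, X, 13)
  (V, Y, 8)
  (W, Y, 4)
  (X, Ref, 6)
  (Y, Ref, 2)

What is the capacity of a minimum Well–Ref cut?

8

Augment Well→P→U→X→Ref: bottleneck 3, flow now 3.
Augment Well→Q→U→X→Ref: bottleneck 2, flow now 5.
Augment Well→Q→V→X→Ref: bottleneck 1, flow now 6.
Augment Well→Q→V→Y→Ref: bottleneck 2, flow now 8.
No augmenting path remains; maximum flow = 8.
By max-flow min-cut, the minimum cut capacity equals the max flow.
In the residual graph, reachable from Well: {Well, P, Q, R, U, V, W, X, Y}.
Min-cut edges: X→Ref (6), Y→Ref (2); capacity 6 + 2 = 8.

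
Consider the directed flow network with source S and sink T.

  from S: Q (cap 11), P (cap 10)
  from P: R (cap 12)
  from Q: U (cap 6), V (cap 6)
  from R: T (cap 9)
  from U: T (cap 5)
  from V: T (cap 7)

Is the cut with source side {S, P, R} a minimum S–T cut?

Given cut capacity: 11 + 9 = 20.
Augment S→P→R→T: bottleneck 9, flow now 9.
Augment S→Q→U→T: bottleneck 5, flow now 14.
Augment S→Q→V→T: bottleneck 6, flow now 20.
No augmenting path remains; maximum flow = 20.
Cut capacity 20 equals the max flow, so it is a minimum cut.

Yes — it is a minimum cut (capacity 20).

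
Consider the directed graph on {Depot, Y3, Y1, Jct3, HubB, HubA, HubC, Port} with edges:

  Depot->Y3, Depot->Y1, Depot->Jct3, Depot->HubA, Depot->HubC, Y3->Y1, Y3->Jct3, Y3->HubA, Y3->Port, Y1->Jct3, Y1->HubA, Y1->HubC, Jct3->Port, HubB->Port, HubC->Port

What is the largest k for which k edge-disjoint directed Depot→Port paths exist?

3

Assign every edge capacity 1; by Menger, the answer equals the max flow.
Path Depot→Y3→Port (+1); total 1.
Path Depot→Jct3→Port (+1); total 2.
Path Depot→HubC→Port (+1); total 3.
No residual Depot→Port path; max flow = 3.
Certifying cut of size 3: {Depot→Y3, HubC→Port, Jct3→Port}.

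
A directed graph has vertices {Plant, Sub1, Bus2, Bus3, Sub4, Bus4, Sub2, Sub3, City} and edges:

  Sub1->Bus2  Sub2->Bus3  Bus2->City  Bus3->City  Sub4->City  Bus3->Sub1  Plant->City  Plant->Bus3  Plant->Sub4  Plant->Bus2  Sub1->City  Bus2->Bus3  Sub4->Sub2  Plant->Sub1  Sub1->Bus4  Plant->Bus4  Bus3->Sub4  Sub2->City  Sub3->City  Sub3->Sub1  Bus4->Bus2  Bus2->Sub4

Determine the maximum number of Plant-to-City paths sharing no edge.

6

Assign every edge capacity 1; by Menger, the answer equals the max flow.
Path Plant→City (+1); total 1.
Path Plant→Sub1→City (+1); total 2.
Path Plant→Bus2→City (+1); total 3.
Path Plant→Bus3→City (+1); total 4.
Path Plant→Sub4→City (+1); total 5.
Path Plant→Bus4→Bus2→Sub4→Sub2→City (+1); total 6.
No residual Plant→City path; max flow = 6.
Certifying cut of size 6: {Plant→Bus2, Plant→Bus3, Plant→Bus4, Plant→City, Plant→Sub1, Plant→Sub4}.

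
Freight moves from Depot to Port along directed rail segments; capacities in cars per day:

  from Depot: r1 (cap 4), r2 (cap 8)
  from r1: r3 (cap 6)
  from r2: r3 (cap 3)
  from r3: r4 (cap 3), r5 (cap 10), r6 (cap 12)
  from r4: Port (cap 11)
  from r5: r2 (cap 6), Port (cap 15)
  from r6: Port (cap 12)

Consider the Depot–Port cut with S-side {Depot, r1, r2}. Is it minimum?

Given cut capacity: 6 + 3 = 9.
Augment Depot→r1→r3→r4→Port: bottleneck 3, flow now 3.
Augment Depot→r1→r3→r5→Port: bottleneck 1, flow now 4.
Augment Depot→r2→r3→r5→Port: bottleneck 3, flow now 7.
No augmenting path remains; maximum flow = 7.
In the residual graph, reachable from Depot: {Depot, r2}.
Min-cut edges: Depot→r1 (4), r2→r3 (3); capacity 4 + 3 = 7.
Cut capacity 9 exceeds the max flow 7, so it is not minimum.

No — its capacity is 9, but the minimum cut has capacity 7.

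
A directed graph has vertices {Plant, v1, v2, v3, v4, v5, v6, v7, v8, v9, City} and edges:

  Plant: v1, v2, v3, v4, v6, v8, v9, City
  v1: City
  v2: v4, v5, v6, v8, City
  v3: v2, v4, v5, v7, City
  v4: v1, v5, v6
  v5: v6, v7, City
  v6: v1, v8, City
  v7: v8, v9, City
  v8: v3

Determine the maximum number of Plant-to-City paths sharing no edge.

7

Assign every edge capacity 1; by Menger, the answer equals the max flow.
Path Plant→City (+1); total 1.
Path Plant→v1→City (+1); total 2.
Path Plant→v2→City (+1); total 3.
Path Plant→v3→City (+1); total 4.
Path Plant→v6→City (+1); total 5.
Path Plant→v4→v5→City (+1); total 6.
Path Plant→v8→v3→v7→City (+1); total 7.
No residual Plant→City path; max flow = 7.
Certifying cut of size 7: {Plant→City, Plant→v1, Plant→v2, Plant→v3, Plant→v4, Plant→v6, Plant→v8}.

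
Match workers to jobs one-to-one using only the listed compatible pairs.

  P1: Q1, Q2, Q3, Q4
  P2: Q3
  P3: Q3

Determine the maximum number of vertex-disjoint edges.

Unit-capacity flow: source→left, listed edges, right→sink; max matching = max flow.
Augmenting path P1→Q1 (+1); matched 1.
Augmenting path P2→Q3 (+1); matched 2.
No augmenting path remains; maximum matching = 2.
König certificate: {P1, Q3} is a vertex cover of size 2 (every listed pair touches it), so no matching can be larger.

2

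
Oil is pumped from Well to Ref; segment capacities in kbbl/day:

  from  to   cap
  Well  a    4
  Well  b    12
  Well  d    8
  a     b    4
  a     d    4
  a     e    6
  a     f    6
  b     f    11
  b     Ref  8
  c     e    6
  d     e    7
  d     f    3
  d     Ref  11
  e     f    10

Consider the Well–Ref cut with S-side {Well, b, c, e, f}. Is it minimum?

No — its capacity is 20, but the minimum cut has capacity 19.

Given cut capacity: 4 + 8 + 8 = 20.
Augment Well→b→Ref: bottleneck 8, flow now 8.
Augment Well→d→Ref: bottleneck 8, flow now 16.
Augment Well→a→d→Ref: bottleneck 3, flow now 19.
No augmenting path remains; maximum flow = 19.
In the residual graph, reachable from Well: {Well, a, b, d, e, f}.
Min-cut edges: b→Ref (8), d→Ref (11); capacity 8 + 11 = 19.
Cut capacity 20 exceeds the max flow 19, so it is not minimum.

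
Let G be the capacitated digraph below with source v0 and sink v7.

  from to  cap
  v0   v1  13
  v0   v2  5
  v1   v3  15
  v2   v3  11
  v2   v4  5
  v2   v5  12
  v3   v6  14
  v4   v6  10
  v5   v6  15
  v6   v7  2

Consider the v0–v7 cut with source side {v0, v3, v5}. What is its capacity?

Edges leaving {v0, v3, v5}: v0→v1 (13), v0→v2 (5), v3→v6 (14), v5→v6 (15).
Cut capacity = 13 + 5 + 14 + 15 = 47.

47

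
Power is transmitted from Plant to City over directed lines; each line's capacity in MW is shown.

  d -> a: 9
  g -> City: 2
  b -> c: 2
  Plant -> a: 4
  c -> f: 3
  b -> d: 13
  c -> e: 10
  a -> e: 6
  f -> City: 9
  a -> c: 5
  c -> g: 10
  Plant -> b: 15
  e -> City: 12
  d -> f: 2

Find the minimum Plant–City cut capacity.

15

Augment Plant→a→e→City: bottleneck 4, flow now 4.
Augment Plant→b→c→e→City: bottleneck 2, flow now 6.
Augment Plant→b→d→f→City: bottleneck 2, flow now 8.
Augment Plant→b→d→a→e→City: bottleneck 2, flow now 10.
Augment Plant→b→d→a→c→e→City: bottleneck 4, flow now 14.
Augment Plant→b→d→a→c→f→City: bottleneck 1, flow now 15.
No augmenting path remains; maximum flow = 15.
By max-flow min-cut, the minimum cut capacity equals the max flow.
In the residual graph, reachable from Plant: {Plant, a, b, d}.
Min-cut edges: a→c (5), a→e (6), b→c (2), d→f (2); capacity 5 + 6 + 2 + 2 = 15.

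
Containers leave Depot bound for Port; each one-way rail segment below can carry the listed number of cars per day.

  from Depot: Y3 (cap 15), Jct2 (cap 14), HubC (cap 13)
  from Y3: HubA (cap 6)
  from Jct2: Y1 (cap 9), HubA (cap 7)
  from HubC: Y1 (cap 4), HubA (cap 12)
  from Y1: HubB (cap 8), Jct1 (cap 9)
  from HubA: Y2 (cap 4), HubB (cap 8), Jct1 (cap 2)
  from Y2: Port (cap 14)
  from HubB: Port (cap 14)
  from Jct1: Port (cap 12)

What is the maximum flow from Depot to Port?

Augment Depot→Y3→HubA→Y2→Port: bottleneck 4, flow now 4.
Augment Depot→Y3→HubA→HubB→Port: bottleneck 2, flow now 6.
Augment Depot→Jct2→Y1→HubB→Port: bottleneck 8, flow now 14.
Augment Depot→Jct2→Y1→Jct1→Port: bottleneck 1, flow now 15.
Augment Depot→Jct2→HubA→HubB→Port: bottleneck 4, flow now 19.
Augment Depot→Jct2→HubA→Jct1→Port: bottleneck 1, flow now 20.
Augment Depot→HubC→Y1→Jct1→Port: bottleneck 4, flow now 24.
Augment Depot→HubC→HubA→Jct1→Port: bottleneck 1, flow now 25.
Augment Depot→HubC→HubA→HubB→Y1→Jct1→Port: bottleneck 2, flow now 27. (uses reverse residual edge)
No augmenting path remains; maximum flow = 27.
In the residual graph, reachable from Depot: {Depot, Y3, Jct2, HubC, HubA}.
Min-cut edges: Jct2→Y1 (9), HubC→Y1 (4), HubA→Y2 (4), HubA→HubB (8), HubA→Jct1 (2); capacity 9 + 4 + 4 + 8 + 2 = 27.
This cut is saturated, so no flow can exceed 27.

27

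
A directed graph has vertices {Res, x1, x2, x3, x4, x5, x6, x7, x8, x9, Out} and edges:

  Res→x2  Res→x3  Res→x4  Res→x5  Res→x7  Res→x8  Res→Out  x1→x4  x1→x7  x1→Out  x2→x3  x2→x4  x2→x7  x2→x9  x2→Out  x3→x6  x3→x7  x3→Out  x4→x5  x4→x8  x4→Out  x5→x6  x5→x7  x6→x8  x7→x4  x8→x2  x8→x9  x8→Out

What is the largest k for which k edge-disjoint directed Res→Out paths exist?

5

Assign every edge capacity 1; by Menger, the answer equals the max flow.
Path Res→Out (+1); total 1.
Path Res→x2→Out (+1); total 2.
Path Res→x3→Out (+1); total 3.
Path Res→x4→Out (+1); total 4.
Path Res→x8→Out (+1); total 5.
No residual Res→Out path; max flow = 5.
Certifying cut of size 5: {Res→Out, x2→Out, x3→Out, x4→Out, x8→Out}.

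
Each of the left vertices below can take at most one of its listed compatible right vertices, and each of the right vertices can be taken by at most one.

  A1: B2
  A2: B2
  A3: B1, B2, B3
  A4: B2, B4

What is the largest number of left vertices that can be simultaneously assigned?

Unit-capacity flow: source→left, listed edges, right→sink; max matching = max flow.
Augmenting path A1→B2 (+1); matched 1.
Augmenting path A3→B1 (+1); matched 2.
Augmenting path A4→B4 (+1); matched 3.
No augmenting path remains; maximum matching = 3.
König certificate: {A3, A4, B2} is a vertex cover of size 3 (every listed pair touches it), so no matching can be larger.

3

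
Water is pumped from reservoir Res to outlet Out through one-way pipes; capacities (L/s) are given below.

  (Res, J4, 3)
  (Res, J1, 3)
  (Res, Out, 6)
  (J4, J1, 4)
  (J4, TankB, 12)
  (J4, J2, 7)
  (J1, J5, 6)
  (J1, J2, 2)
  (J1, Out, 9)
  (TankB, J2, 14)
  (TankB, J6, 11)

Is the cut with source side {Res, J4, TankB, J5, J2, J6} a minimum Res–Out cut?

No — its capacity is 13, but the minimum cut has capacity 12.

Given cut capacity: 3 + 6 + 4 = 13.
Augment Res→Out: bottleneck 6, flow now 6.
Augment Res→J1→Out: bottleneck 3, flow now 9.
Augment Res→J4→J1→Out: bottleneck 3, flow now 12.
No augmenting path remains; maximum flow = 12.
In the residual graph, reachable from Res: {Res}.
Min-cut edges: Res→J4 (3), Res→J1 (3), Res→Out (6); capacity 3 + 3 + 6 = 12.
Cut capacity 13 exceeds the max flow 12, so it is not minimum.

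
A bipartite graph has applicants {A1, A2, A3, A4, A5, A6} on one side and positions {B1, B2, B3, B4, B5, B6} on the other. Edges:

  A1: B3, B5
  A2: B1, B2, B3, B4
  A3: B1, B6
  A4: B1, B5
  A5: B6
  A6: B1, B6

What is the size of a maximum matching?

5

Unit-capacity flow: source→left, listed edges, right→sink; max matching = max flow.
Augmenting path A1→B3 (+1); matched 1.
Augmenting path A2→B1 (+1); matched 2.
Augmenting path A3→B6 (+1); matched 3.
Augmenting path A4→B5 (+1); matched 4.
Augmenting path A6→B1→A2→B2 (+1); matched 5.
No augmenting path remains; maximum matching = 5.
König certificate: {A1, A2, A4, B1, B6} is a vertex cover of size 5 (every listed pair touches it), so no matching can be larger.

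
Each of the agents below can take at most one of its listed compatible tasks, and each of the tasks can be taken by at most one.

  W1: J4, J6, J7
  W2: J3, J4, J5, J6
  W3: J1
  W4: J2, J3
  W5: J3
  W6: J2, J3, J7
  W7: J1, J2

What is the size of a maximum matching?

Unit-capacity flow: source→left, listed edges, right→sink; max matching = max flow.
Augmenting path W1→J4 (+1); matched 1.
Augmenting path W2→J3 (+1); matched 2.
Augmenting path W3→J1 (+1); matched 3.
Augmenting path W4→J2 (+1); matched 4.
Augmenting path W6→J7 (+1); matched 5.
Augmenting path W5→J3→W2→J5 (+1); matched 6.
No augmenting path remains; maximum matching = 6.
König certificate: {W1, W2, W6, J1, J2, J3} is a vertex cover of size 6 (every listed pair touches it), so no matching can be larger.

6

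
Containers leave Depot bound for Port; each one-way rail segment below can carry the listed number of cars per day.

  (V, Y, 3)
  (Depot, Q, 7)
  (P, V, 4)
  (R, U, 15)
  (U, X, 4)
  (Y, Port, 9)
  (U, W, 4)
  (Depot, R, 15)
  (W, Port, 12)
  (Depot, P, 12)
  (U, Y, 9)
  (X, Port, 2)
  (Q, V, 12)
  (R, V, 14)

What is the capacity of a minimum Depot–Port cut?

Augment Depot→P→V→Y→Port: bottleneck 3, flow now 3.
Augment Depot→R→U→W→Port: bottleneck 4, flow now 7.
Augment Depot→R→U→X→Port: bottleneck 2, flow now 9.
Augment Depot→R→U→Y→Port: bottleneck 6, flow now 15.
No augmenting path remains; maximum flow = 15.
By max-flow min-cut, the minimum cut capacity equals the max flow.
In the residual graph, reachable from Depot: {Depot, P, Q, R, U, V, X, Y}.
Min-cut edges: U→W (4), X→Port (2), Y→Port (9); capacity 4 + 2 + 9 = 15.

15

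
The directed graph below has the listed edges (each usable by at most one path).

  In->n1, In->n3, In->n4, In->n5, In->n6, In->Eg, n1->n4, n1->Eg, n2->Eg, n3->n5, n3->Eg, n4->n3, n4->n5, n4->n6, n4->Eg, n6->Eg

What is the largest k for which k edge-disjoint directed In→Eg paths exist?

Assign every edge capacity 1; by Menger, the answer equals the max flow.
Path In→Eg (+1); total 1.
Path In→n1→Eg (+1); total 2.
Path In→n3→Eg (+1); total 3.
Path In→n4→Eg (+1); total 4.
Path In→n6→Eg (+1); total 5.
No residual In→Eg path; max flow = 5.
Certifying cut of size 5: {In→Eg, In→n1, In→n3, In→n4, In→n6}.

5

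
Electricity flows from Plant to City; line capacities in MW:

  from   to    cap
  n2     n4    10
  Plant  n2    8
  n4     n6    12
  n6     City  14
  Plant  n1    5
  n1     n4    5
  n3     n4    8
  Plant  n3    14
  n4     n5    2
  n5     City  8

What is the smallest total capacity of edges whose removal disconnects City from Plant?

Augment Plant→n1→n4→n5→City: bottleneck 2, flow now 2.
Augment Plant→n1→n4→n6→City: bottleneck 3, flow now 5.
Augment Plant→n2→n4→n6→City: bottleneck 8, flow now 13.
Augment Plant→n3→n4→n6→City: bottleneck 1, flow now 14.
No augmenting path remains; maximum flow = 14.
By max-flow min-cut, the minimum cut capacity equals the max flow.
In the residual graph, reachable from Plant: {Plant, n1, n2, n3, n4}.
Min-cut edges: n4→n5 (2), n4→n6 (12); capacity 2 + 12 = 14.

14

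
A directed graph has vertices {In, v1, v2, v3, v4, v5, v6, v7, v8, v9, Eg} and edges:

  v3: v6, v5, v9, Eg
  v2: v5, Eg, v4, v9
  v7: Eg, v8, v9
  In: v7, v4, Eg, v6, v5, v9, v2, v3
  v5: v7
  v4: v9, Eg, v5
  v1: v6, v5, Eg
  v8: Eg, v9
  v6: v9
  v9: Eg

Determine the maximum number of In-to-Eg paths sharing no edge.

7

Assign every edge capacity 1; by Menger, the answer equals the max flow.
Path In→Eg (+1); total 1.
Path In→v2→Eg (+1); total 2.
Path In→v3→Eg (+1); total 3.
Path In→v4→Eg (+1); total 4.
Path In→v7→Eg (+1); total 5.
Path In→v9→Eg (+1); total 6.
Path In→v5→v7→v8→Eg (+1); total 7.
No residual In→Eg path; max flow = 7.
Certifying cut of size 7: {In→Eg, In→v2, In→v3, In→v4, In→v5, In→v7, v9→Eg}.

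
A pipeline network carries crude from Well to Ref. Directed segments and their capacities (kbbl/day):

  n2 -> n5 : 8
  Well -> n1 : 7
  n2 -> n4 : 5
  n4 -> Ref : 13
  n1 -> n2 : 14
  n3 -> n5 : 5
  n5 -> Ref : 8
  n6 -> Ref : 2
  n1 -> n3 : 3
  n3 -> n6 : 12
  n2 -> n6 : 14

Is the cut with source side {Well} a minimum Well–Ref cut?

Yes — it is a minimum cut (capacity 7).

Given cut capacity: 7 = 7.
Augment Well→n1→n2→n4→Ref: bottleneck 5, flow now 5.
Augment Well→n1→n2→n5→Ref: bottleneck 2, flow now 7.
No augmenting path remains; maximum flow = 7.
Cut capacity 7 equals the max flow, so it is a minimum cut.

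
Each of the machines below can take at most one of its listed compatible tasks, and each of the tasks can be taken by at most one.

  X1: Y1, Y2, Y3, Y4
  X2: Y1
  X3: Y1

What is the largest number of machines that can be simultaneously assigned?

2

Unit-capacity flow: source→left, listed edges, right→sink; max matching = max flow.
Augmenting path X1→Y1 (+1); matched 1.
Augmenting path X2→Y1→X1→Y2 (+1); matched 2.
No augmenting path remains; maximum matching = 2.
König certificate: {X1, Y1} is a vertex cover of size 2 (every listed pair touches it), so no matching can be larger.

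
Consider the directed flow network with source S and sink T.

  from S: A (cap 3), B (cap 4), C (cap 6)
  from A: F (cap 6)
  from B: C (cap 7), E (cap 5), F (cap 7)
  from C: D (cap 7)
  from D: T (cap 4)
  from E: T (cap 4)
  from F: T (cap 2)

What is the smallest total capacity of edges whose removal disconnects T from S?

Augment S→A→F→T: bottleneck 2, flow now 2.
Augment S→B→E→T: bottleneck 4, flow now 6.
Augment S→C→D→T: bottleneck 4, flow now 10.
No augmenting path remains; maximum flow = 10.
By max-flow min-cut, the minimum cut capacity equals the max flow.
In the residual graph, reachable from S: {S, A, C, D, F}.
Min-cut edges: S→B (4), D→T (4), F→T (2); capacity 4 + 4 + 2 = 10.

10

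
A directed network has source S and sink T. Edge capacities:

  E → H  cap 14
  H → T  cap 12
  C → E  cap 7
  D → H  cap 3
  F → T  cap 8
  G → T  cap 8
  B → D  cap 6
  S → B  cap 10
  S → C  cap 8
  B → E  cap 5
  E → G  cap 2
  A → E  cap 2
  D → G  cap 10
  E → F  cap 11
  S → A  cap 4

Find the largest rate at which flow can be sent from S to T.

Augment S→A→E→F→T: bottleneck 2, flow now 2.
Augment S→B→D→G→T: bottleneck 6, flow now 8.
Augment S→B→E→F→T: bottleneck 4, flow now 12.
Augment S→C→E→F→T: bottleneck 2, flow now 14.
Augment S→C→E→G→T: bottleneck 2, flow now 16.
Augment S→C→E→H→T: bottleneck 3, flow now 19.
No augmenting path remains; maximum flow = 19.
In the residual graph, reachable from S: {S, A, C}.
Min-cut edges: S→B (10), A→E (2), C→E (7); capacity 10 + 2 + 7 = 19.
This cut is saturated, so no flow can exceed 19.

19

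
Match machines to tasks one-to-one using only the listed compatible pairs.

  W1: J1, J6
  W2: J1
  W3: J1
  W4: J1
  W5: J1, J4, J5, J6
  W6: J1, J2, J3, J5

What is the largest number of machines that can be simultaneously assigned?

4

Unit-capacity flow: source→left, listed edges, right→sink; max matching = max flow.
Augmenting path W1→J1 (+1); matched 1.
Augmenting path W5→J4 (+1); matched 2.
Augmenting path W6→J2 (+1); matched 3.
Augmenting path W2→J1→W1→J6 (+1); matched 4.
No augmenting path remains; maximum matching = 4.
König certificate: {W1, W5, W6, J1} is a vertex cover of size 4 (every listed pair touches it), so no matching can be larger.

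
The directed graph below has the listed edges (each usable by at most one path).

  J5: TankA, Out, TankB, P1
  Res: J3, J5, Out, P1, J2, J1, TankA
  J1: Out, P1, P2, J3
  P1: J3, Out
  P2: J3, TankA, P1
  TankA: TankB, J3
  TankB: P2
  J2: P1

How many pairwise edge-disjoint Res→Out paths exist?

Assign every edge capacity 1; by Menger, the answer equals the max flow.
Path Res→Out (+1); total 1.
Path Res→J5→Out (+1); total 2.
Path Res→J1→Out (+1); total 3.
Path Res→P1→Out (+1); total 4.
No residual Res→Out path; max flow = 4.
Certifying cut of size 4: {P1→Out, Res→J1, Res→J5, Res→Out}.

4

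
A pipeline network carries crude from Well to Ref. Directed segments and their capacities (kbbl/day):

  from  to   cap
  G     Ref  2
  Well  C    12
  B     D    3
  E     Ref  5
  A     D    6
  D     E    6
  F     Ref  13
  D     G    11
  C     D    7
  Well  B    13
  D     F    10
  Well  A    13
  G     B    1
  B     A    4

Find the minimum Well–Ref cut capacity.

Augment Well→A→D→E→Ref: bottleneck 5, flow now 5.
Augment Well→A→D→F→Ref: bottleneck 1, flow now 6.
Augment Well→B→D→F→Ref: bottleneck 3, flow now 9.
Augment Well→C→D→F→Ref: bottleneck 6, flow now 15.
Augment Well→C→D→G→Ref: bottleneck 1, flow now 16.
No augmenting path remains; maximum flow = 16.
By max-flow min-cut, the minimum cut capacity equals the max flow.
In the residual graph, reachable from Well: {Well, A, B, C}.
Min-cut edges: A→D (6), B→D (3), C→D (7); capacity 6 + 3 + 7 = 16.

16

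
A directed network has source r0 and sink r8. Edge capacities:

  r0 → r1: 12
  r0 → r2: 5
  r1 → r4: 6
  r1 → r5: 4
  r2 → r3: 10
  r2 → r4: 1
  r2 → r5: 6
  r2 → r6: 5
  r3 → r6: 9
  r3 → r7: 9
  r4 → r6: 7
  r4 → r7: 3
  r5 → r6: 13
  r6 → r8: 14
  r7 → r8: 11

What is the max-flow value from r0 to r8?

15

Augment r0→r2→r6→r8: bottleneck 5, flow now 5.
Augment r0→r1→r4→r6→r8: bottleneck 6, flow now 11.
Augment r0→r1→r5→r6→r8: bottleneck 3, flow now 14.
Augment r0→r1→r5→r6→r4→r7→r8: bottleneck 1, flow now 15. (uses reverse residual edge)
No augmenting path remains; maximum flow = 15.
In the residual graph, reachable from r0: {r0, r1}.
Min-cut edges: r0→r2 (5), r1→r4 (6), r1→r5 (4); capacity 5 + 6 + 4 = 15.
This cut is saturated, so no flow can exceed 15.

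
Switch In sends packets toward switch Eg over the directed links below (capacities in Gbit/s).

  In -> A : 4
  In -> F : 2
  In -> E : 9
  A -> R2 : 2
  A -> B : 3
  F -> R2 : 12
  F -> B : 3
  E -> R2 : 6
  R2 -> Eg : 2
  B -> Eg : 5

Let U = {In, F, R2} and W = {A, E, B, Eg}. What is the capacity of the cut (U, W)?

18

Edges leaving {In, F, R2}: In→A (4), In→E (9), F→B (3), R2→Eg (2).
Cut capacity = 4 + 9 + 3 + 2 = 18.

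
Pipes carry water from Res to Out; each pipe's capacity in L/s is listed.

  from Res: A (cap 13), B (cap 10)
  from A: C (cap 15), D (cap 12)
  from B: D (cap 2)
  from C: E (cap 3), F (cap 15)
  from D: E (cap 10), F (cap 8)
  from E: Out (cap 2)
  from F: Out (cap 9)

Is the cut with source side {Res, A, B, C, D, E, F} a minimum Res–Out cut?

Yes — it is a minimum cut (capacity 11).

Given cut capacity: 2 + 9 = 11.
Augment Res→A→C→E→Out: bottleneck 2, flow now 2.
Augment Res→A→C→F→Out: bottleneck 9, flow now 11.
No augmenting path remains; maximum flow = 11.
Cut capacity 11 equals the max flow, so it is a minimum cut.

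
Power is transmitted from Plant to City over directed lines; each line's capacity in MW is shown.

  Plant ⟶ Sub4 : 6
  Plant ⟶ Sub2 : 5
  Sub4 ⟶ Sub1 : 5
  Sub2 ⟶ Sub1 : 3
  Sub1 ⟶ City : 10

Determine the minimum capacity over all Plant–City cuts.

Augment Plant→Sub4→Sub1→City: bottleneck 5, flow now 5.
Augment Plant→Sub2→Sub1→City: bottleneck 3, flow now 8.
No augmenting path remains; maximum flow = 8.
By max-flow min-cut, the minimum cut capacity equals the max flow.
In the residual graph, reachable from Plant: {Plant, Sub4, Sub2}.
Min-cut edges: Sub4→Sub1 (5), Sub2→Sub1 (3); capacity 5 + 3 = 8.

8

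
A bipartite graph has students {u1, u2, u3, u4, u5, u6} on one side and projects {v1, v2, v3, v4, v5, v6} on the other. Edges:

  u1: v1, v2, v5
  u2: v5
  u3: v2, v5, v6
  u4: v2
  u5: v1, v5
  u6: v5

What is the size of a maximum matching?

Unit-capacity flow: source→left, listed edges, right→sink; max matching = max flow.
Augmenting path u1→v1 (+1); matched 1.
Augmenting path u2→v5 (+1); matched 2.
Augmenting path u3→v2 (+1); matched 3.
Augmenting path u4→v2→u3→v6 (+1); matched 4.
No augmenting path remains; maximum matching = 4.
König certificate: {u3, v1, v2, v5} is a vertex cover of size 4 (every listed pair touches it), so no matching can be larger.

4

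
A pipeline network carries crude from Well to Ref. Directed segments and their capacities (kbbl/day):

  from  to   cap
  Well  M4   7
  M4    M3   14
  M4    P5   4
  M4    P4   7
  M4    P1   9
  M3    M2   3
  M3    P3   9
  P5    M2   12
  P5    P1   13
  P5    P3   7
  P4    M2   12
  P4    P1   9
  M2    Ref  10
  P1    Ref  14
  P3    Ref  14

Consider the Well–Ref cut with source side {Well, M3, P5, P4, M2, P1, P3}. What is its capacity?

45

Edges leaving {Well, M3, P5, P4, M2, P1, P3}: Well→M4 (7), M2→Ref (10), P1→Ref (14), P3→Ref (14).
Cut capacity = 7 + 10 + 14 + 14 = 45.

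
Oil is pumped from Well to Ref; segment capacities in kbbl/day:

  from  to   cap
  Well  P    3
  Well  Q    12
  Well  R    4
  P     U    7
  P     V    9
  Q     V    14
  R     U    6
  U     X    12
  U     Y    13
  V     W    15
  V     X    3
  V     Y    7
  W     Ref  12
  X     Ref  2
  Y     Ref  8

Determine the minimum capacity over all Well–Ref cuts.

19

Augment Well→P→U→X→Ref: bottleneck 2, flow now 2.
Augment Well→P→U→Y→Ref: bottleneck 1, flow now 3.
Augment Well→Q→V→W→Ref: bottleneck 12, flow now 15.
Augment Well→R→U→Y→Ref: bottleneck 4, flow now 19.
No augmenting path remains; maximum flow = 19.
By max-flow min-cut, the minimum cut capacity equals the max flow.
In the residual graph, reachable from Well: {Well}.
Min-cut edges: Well→P (3), Well→Q (12), Well→R (4); capacity 3 + 12 + 4 = 19.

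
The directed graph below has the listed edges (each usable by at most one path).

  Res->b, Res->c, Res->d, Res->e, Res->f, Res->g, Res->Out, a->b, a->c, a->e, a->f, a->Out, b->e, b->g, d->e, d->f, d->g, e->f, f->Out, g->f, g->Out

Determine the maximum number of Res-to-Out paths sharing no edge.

3

Assign every edge capacity 1; by Menger, the answer equals the max flow.
Path Res→Out (+1); total 1.
Path Res→f→Out (+1); total 2.
Path Res→g→Out (+1); total 3.
No residual Res→Out path; max flow = 3.
Certifying cut of size 3: {Res→Out, f→Out, g→Out}.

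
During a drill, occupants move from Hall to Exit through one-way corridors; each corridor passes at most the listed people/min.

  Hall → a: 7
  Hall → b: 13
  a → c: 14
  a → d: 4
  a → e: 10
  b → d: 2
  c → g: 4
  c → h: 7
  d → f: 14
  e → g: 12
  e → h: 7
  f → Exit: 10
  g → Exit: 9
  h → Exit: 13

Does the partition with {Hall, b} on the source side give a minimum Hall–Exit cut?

Given cut capacity: 7 + 2 = 9.
Augment Hall→a→c→g→Exit: bottleneck 4, flow now 4.
Augment Hall→a→c→h→Exit: bottleneck 3, flow now 7.
Augment Hall→b→d→f→Exit: bottleneck 2, flow now 9.
No augmenting path remains; maximum flow = 9.
Cut capacity 9 equals the max flow, so it is a minimum cut.

Yes — it is a minimum cut (capacity 9).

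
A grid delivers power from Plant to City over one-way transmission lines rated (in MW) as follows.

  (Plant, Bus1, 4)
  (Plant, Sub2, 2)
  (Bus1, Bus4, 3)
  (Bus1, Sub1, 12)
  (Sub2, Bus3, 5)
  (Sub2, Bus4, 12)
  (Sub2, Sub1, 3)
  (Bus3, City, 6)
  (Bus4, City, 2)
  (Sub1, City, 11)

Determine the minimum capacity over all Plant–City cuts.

6

Augment Plant→Bus1→Bus4→City: bottleneck 2, flow now 2.
Augment Plant→Bus1→Sub1→City: bottleneck 2, flow now 4.
Augment Plant→Sub2→Bus3→City: bottleneck 2, flow now 6.
No augmenting path remains; maximum flow = 6.
By max-flow min-cut, the minimum cut capacity equals the max flow.
In the residual graph, reachable from Plant: {Plant}.
Min-cut edges: Plant→Bus1 (4), Plant→Sub2 (2); capacity 4 + 2 = 6.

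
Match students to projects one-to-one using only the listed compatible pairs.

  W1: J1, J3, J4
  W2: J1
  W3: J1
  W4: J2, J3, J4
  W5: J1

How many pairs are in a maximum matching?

3

Unit-capacity flow: source→left, listed edges, right→sink; max matching = max flow.
Augmenting path W1→J1 (+1); matched 1.
Augmenting path W4→J2 (+1); matched 2.
Augmenting path W2→J1→W1→J3 (+1); matched 3.
No augmenting path remains; maximum matching = 3.
König certificate: {W1, W4, J1} is a vertex cover of size 3 (every listed pair touches it), so no matching can be larger.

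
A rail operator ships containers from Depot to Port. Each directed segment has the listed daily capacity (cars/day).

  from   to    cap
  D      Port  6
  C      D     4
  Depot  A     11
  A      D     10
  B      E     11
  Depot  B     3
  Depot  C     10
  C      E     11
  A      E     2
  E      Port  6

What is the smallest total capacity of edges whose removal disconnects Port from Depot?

Augment Depot→A→D→Port: bottleneck 6, flow now 6.
Augment Depot→A→E→Port: bottleneck 2, flow now 8.
Augment Depot→B→E→Port: bottleneck 3, flow now 11.
Augment Depot→C→E→Port: bottleneck 1, flow now 12.
No augmenting path remains; maximum flow = 12.
By max-flow min-cut, the minimum cut capacity equals the max flow.
In the residual graph, reachable from Depot: {Depot, A, B, C, D, E}.
Min-cut edges: D→Port (6), E→Port (6); capacity 6 + 6 = 12.

12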